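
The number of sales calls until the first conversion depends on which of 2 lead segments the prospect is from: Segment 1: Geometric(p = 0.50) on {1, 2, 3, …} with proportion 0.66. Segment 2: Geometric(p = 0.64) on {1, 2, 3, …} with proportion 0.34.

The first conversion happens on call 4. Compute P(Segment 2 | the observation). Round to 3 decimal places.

0.198

Apply Bayes' rule: the posterior for each component is proportional to its prior times its likelihood at x.
Evaluate each component's likelihood at the observed value:
  L_1 = 0.50·(1−0.50)^3 = 0.50·0.125 = 0.0625
  L_2 = 0.64·(1−0.64)^3 = 0.64·0.046656 = 0.0298598
Unnormalised posteriors:
  π_1·L_1 = 0.66 × 0.0625 = 0.04125
  π_2·L_2 = 0.34 × 0.0298598 = 0.0101523
Denominator: 0.04125 + 0.0101523 = 0.0514023
P(Segment 2 | 4) ≈ 0.198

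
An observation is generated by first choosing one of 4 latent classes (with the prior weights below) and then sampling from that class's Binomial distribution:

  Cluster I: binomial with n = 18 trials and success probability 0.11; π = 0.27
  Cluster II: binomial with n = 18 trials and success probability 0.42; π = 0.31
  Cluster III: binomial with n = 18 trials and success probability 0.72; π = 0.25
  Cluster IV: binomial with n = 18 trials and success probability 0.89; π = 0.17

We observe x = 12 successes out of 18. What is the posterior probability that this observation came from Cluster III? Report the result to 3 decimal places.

0.845

The responsibility of component k is π_k f_k(x) divided by Σ_j π_j f_j(x).
Evaluate each component's likelihood at the observed value:
  p_I = C(18,12)·0.11^12·0.89^6 = 18564·3.13843e-12·0.496981 = 2.8955e-08
  p_II = C(18,12)·0.42^12·0.58^6 = 18564·3.01295e-05·0.0380687 = 0.0212927
  p_III = C(18,12)·0.72^12·0.28^6 = 18564·0.0194084·0.00048189 = 0.173624
  p_IV = C(18,12)·0.89^12·0.11^6 = 18564·0.24699·1.77156e-06 = 0.00812284
Multiply by the mixture weights:
  π_I·p_I = 0.27 × 2.8955e-08 = 7.81785e-09
  π_II·p_II = 0.31 × 0.0212927 = 0.00660074
  π_III·p_III = 0.25 × 0.173624 = 0.043406
  π_IV·p_IV = 0.17 × 0.00812284 = 0.00138088
Evidence: 7.81785e-09 + 0.00660074 + 0.043406 + 0.00138088 = 0.0513876
Responsibility of Cluster III: 0.043406 / 0.0513876 ≈ 0.845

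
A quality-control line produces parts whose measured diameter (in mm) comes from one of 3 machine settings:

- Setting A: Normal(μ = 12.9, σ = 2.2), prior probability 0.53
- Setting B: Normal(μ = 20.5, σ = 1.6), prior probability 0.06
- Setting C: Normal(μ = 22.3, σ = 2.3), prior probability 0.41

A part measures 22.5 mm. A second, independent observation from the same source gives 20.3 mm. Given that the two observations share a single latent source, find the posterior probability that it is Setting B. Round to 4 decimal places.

0.1675

P(component k | x) = π_k·f_k(x) / marginal(x), where marginal(x) = Σ_j π_j·f_j(x).
Since both observations come from the same component, the likelihood for component k is f_k(x₁)·f_k(x₂).
  p_A = [(1/(2.2·√(2π)))·exp(−(22.5−12.9)²/(2·2.2²)) = 0.181337·exp(-9.52066) = 1.32959e-05] × [0.000633392] = 8.4215e-09
  p_B = [(1/(1.6·√(2π)))·exp(−(22.5−20.5)²/(2·1.6²)) = 0.249339·exp(-0.78125) = 0.114156] × [0.247399] = 0.0282419
  p_C = [(1/(2.3·√(2π)))·exp(−(22.5−22.3)²/(2·2.3²)) = 0.173453·exp(-0.00378) = 0.172799] × [0.118847] = 0.0205366
Unnormalised posteriors:
  π_A·p_A = 0.53 × 8.4215e-09 = 4.4634e-09
  π_B·p_B = 0.06 × 0.0282419 = 0.00169452
  π_C·p_C = 0.41 × 0.0205366 = 0.00842
Evidence: 4.4634e-09 + 0.00169452 + 0.00842 = 0.0101145
So the posterior for Setting B is 0.00169452 / 0.0101145 ≈ 0.1675.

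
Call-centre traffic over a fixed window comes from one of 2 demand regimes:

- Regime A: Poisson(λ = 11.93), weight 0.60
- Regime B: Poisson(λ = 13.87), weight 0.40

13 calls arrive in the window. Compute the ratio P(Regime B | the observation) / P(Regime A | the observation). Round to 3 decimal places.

0.679

Since P(k|x) ∝ w_k f_k(x), the posterior odds are w_i f_i(x) / (w_j f_j(x)).
Poisson probabilities:
  L_A = e^(−11.93)·11.93^13/13! = 0.104933
  L_B = e^(−13.87)·13.87^13/13! = 0.106918
Odds = (0.40/0.60) × (0.106918/0.104933) = 0.666667 × 1.01891 ≈ 0.679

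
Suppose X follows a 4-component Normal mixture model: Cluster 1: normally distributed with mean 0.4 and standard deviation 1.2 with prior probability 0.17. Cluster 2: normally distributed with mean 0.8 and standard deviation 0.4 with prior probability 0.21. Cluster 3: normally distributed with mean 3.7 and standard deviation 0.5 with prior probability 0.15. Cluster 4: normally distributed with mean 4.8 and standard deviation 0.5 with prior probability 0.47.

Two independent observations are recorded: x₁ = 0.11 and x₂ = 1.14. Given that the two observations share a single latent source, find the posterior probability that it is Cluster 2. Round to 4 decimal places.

P(component k | x) = π_k·f_k(x) / marginal(x), where marginal(x) = Σ_j π_j·f_j(x).
Since both observations come from the same component, the likelihood for component k is f_k(x₁)·f_k(x₂).
  L_1 = [0.322884] × [0.274886] = 0.0887563
  L_2 = [0.225269] × [0.694962] = 0.156553
  L_3 = [5.09893e-12] × [1.62015e-06] = 8.26103e-18
  L_4 = [6.25706e-20] × [1.84786e-12] = 1.15622e-31
Weight by the priors:
  π_1·L_1 = 0.17 × 0.0887563 = 0.0150886
  π_2·L_2 = 0.21 × 0.156553 = 0.0328762
  π_3·L_3 = 0.15 × 8.26103e-18 = 1.23915e-18
  π_4·L_4 = 0.47 × 1.15622e-31 = 5.43423e-32
Sum: 0.0150886 + 0.0328762 + 1.23915e-18 + 5.43423e-32 = 0.0479648
P(Cluster 2 | data) = 0.0328762 / 0.0479648 ≈ 0.6854

0.6854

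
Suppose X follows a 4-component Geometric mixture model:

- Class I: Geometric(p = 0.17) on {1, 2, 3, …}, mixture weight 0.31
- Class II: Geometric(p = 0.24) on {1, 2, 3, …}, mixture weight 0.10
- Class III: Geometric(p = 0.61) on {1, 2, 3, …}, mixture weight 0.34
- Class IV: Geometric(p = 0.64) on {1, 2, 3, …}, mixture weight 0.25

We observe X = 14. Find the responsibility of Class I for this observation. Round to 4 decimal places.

Apply Bayes' rule: the posterior for each component is proportional to its prior times its likelihood at x.
Geometric probabilities:
  L_I = 0.17·(1−0.17)^13 = 0.17·0.0887187 = 0.0150822
  L_II = 0.24·(1−0.24)^13 = 0.24·0.0282213 = 0.00677311
  L_III = 0.61·(1−0.61)^13 = 0.61·4.82881e-06 = 2.94557e-06
  L_IV = 0.64·(1−0.64)^13 = 0.64·1.70582e-06 = 1.09172e-06
Multiply by the mixture weights:
  π_I·L_I = 0.31 × 0.0150822 = 0.00467548
  π_II·L_II = 0.10 × 0.00677311 = 0.000677311
  π_III·L_III = 0.34 × 2.94557e-06 = 1.00149e-06
  π_IV·L_IV = 0.25 × 1.09172e-06 = 2.72931e-07
Evidence: 0.00467548 + 0.000677311 + 1.00149e-06 + 2.72931e-07 = 0.00535406
So the posterior for Class I is 0.00467548 / 0.00535406 ≈ 0.8733.

0.8733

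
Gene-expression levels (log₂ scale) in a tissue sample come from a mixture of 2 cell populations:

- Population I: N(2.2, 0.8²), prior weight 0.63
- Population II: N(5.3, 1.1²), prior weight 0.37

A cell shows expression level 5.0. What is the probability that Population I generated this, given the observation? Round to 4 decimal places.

The responsibility of component k is P(Z=k) f_k(x) divided by Σ_j P(Z=j) f_j(x).
Normal densities:
  f_I = (1/(0.8·√(2π)))·exp(−(5.0−2.2)²/(2·0.8²)) = 0.498678·exp(-6.12500) = 0.00109085
  f_II = (1/(1.1·√(2π)))·exp(−(5.0−5.3)²/(2·1.1²)) = 0.362675·exp(-0.03719) = 0.349435
Weight by the priors:
  P(Z=I)·f_I = 0.63 × 0.00109085 = 0.000687238
  P(Z=II)·f_II = 0.37 × 0.349435 = 0.129291
Marginal: 0.000687238 + 0.129291 = 0.129978
So the posterior for Population I is 0.000687238 / 0.129978 ≈ 0.0053.

0.0053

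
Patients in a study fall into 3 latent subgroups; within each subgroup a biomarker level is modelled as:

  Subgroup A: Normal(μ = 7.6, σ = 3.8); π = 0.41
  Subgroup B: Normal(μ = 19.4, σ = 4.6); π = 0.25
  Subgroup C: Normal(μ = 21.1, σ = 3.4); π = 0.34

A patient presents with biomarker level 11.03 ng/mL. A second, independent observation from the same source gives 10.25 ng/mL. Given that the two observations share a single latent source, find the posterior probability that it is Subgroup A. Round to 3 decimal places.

0.979

The responsibility of component k is w_k f_k(x) divided by Σ_j w_j f_j(x).
Since both observations come from the same component, the likelihood for component k is f_k(x₁)·f_k(x₂).
  L_A = [(1/(3.8·√(2π)))·exp(−(11.03−7.6)²/(2·3.8²)) = 0.104985·exp(-0.40737) = 0.0698565] × [0.0823233] = 0.00575082
  L_B = [(1/(4.6·√(2π)))·exp(−(11.03−19.4)²/(2·4.6²)) = 0.086727·exp(-1.65541) = 0.016566] × [0.0119944] = 0.000198699
  L_C = [(1/(3.4·√(2π)))·exp(−(11.03−21.1)²/(2·3.4²)) = 0.117336·exp(-4.38603) = 0.00146085] × [0.000721255] = 1.05364e-06
Prior × likelihood for each component:
  w_A·L_A = 0.41 × 0.00575082 = 0.00235784
  w_B·L_B = 0.25 × 0.000198699 = 4.96748e-05
  w_C·L_C = 0.34 × 1.05364e-06 = 3.58239e-07
Sum: 0.00235784 + 4.96748e-05 + 3.58239e-07 = 0.00240787
P(Subgroup A | x₁, x₂) = 0.00235784 / 0.00240787 ≈ 0.979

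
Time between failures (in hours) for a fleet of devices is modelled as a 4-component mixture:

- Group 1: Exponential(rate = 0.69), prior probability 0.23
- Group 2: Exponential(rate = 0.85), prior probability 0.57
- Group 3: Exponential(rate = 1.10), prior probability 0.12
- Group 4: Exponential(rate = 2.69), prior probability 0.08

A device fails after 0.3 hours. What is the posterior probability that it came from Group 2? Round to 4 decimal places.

0.5399

Posterior ∝ prior × likelihood, so P(k | x) ∝ π_k f_k(x); normalise over all components.
Exponential densities:
  L_1 = 0.69·e^(−0.69·0.3) = 0.69·e^(−0.2070) = 0.560984
  L_2 = 0.85·e^(−0.85·0.3) = 0.85·e^(−0.2550) = 0.658679
  L_3 = 1.10·e^(−1.10·0.3) = 1.10·e^(−0.3300) = 0.790816
  L_4 = 2.69·e^(−2.69·0.3) = 2.69·e^(−0.8070) = 1.20026
Multiply by the mixture weights:
  π_1·L_1 = 0.23 × 0.560984 = 0.129026
  π_2·L_2 = 0.57 × 0.658679 = 0.375447
  π_3·L_3 = 0.12 × 0.790816 = 0.0948979
  π_4·L_4 = 0.08 × 1.20026 = 0.0960211
Evidence: 0.129026 + 0.375447 + 0.0948979 + 0.0960211 = 0.695392
So the posterior for Group 2 is 0.375447 / 0.695392 ≈ 0.5399.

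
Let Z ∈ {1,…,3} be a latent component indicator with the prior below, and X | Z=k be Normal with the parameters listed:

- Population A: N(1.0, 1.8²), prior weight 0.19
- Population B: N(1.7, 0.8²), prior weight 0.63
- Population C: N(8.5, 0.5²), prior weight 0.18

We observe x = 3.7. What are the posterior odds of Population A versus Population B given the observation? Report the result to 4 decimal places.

Since P(k|x) ∝ π_k f_k(x), the posterior odds are π_i f_i(x) / (π_j f_j(x)).
Normal densities:
  f_A = (1/(1.8·√(2π)))·exp(−(3.7−1.0)²/(2·1.8²)) = 0.221635·exp(-1.12500) = 0.0719542
  f_B = (1/(0.8·√(2π)))·exp(−(3.7−1.7)²/(2·0.8²)) = 0.498678·exp(-3.12500) = 0.0219104
  f_C = (1/(0.5·√(2π)))·exp(−(3.7−8.5)²/(2·0.5²)) = 0.797885·exp(-46.08000) = 7.75622e-21
Posterior odds = (π_A·f_A) / (π_B·f_B) = (0.19·0.0719542) / (0.63·0.0219104) = 0.0136713 / 0.0138035 ≈ 0.9904

0.9904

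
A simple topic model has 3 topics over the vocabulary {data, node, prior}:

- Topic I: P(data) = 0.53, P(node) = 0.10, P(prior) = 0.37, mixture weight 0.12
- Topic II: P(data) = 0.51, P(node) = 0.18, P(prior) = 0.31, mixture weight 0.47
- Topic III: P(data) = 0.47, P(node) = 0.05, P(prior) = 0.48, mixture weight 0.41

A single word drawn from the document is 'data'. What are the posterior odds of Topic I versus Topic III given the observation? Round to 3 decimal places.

Since P(k|x) ∝ π_k f_k(x), the posterior odds are π_i f_i(x) / (π_j f_j(x)).
Categorical probabilities:
  p_I = P(data | comp) = 0.53
  p_II = P(data | comp) = 0.51
  p_III = P(data | comp) = 0.47
Posterior odds = (π_I·p_I) / (π_III·p_III) = (0.12·0.53) / (0.41·0.47) = 0.0636 / 0.1927 ≈ 0.330

0.330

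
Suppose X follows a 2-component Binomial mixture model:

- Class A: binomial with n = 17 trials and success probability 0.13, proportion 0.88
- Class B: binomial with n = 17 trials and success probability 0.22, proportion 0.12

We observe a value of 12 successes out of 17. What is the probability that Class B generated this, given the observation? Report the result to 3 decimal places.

0.978

P(component k | x) = π_k·f_k(x) / marginal(x), where marginal(x) = Σ_j π_j·f_j(x).
Binomial probabilities:
  p_A = C(17,12)·0.13^12·0.87^5 = 6188·2.32981e-11·0.498421 = 7.18566e-08
  p_B = C(17,12)·0.22^12·0.78^5 = 6188·1.2855e-08·0.288717 = 2.29665e-05
Weight by the priors:
  π_A·p_A = 0.88 × 7.18566e-08 = 6.32338e-08
  π_B·p_B = 0.12 × 2.29665e-05 = 2.75598e-06
Evidence: 6.32338e-08 + 2.75598e-06 = 2.81922e-06
Responsibility of Class B: 2.75598e-06 / 2.81922e-06 ≈ 0.978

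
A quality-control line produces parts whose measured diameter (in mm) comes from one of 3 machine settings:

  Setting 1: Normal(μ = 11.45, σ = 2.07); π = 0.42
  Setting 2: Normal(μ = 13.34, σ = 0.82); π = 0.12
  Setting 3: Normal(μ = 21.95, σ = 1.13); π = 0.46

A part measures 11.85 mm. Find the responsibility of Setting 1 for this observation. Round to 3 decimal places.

0.876

P(component k | x) = P(Z=k)·f_k(x) / marginal(x), where marginal(x) = Σ_j P(Z=j)·f_j(x).
Normal densities:
  f_1 = (1/(2.07·√(2π)))·exp(−(11.85−11.45)²/(2·2.07²)) = 0.192726·exp(-0.01867) = 0.189161
  f_2 = (1/(0.82·√(2π)))·exp(−(11.85−13.34)²/(2·0.82²)) = 0.486515·exp(-1.65088) = 0.0933532
  f_3 = (1/(1.13·√(2π)))·exp(−(11.85−21.95)²/(2·1.13²)) = 0.353046·exp(-39.94440) = 1.58563e-18
Weight by the priors:
  P(Z=1)·f_1 = 0.42 × 0.189161 = 0.0794476
  P(Z=2)·f_2 = 0.12 × 0.0933532 = 0.0112024
  P(Z=3)·f_3 = 0.46 × 1.58563e-18 = 7.29388e-19
Sum: 0.0794476 + 0.0112024 + 7.29388e-19 = 0.09065
P(Setting 1 | x) ≈ 0.876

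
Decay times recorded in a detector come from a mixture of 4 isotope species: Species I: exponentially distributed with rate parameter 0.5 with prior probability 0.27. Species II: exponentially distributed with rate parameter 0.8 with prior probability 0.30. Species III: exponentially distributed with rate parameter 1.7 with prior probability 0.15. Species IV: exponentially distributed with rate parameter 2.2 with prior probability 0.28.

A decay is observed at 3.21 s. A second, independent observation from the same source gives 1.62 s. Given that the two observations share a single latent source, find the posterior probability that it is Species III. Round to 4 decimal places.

By Bayes' theorem, P(k | x) = w_k f_k(x) / Σ_j w_j f_j(x).
Since both observations come from the same component, the likelihood for component k is f_k(x₁)·f_k(x₂).
  f_I = [0.100445] × [0.222429] = 0.0223418
  f_II = [0.061351] × [0.218899] = 0.0134297
  f_III = [0.00725277] × [0.108244] = 0.000785065
  f_IV = [0.00188554] × [0.0623157] = 0.000117498
Multiply by the mixture weights:
  w_I·f_I = 0.27 × 0.0223418 = 0.0060323
  w_II·f_II = 0.30 × 0.0134297 = 0.00402891
  w_III·f_III = 0.15 × 0.000785065 = 0.00011776
  w_IV·f_IV = 0.28 × 0.000117498 = 3.28996e-05
Denominator: 0.0060323 + 0.00402891 + 0.00011776 + 3.28996e-05 = 0.0102119
P(Species III | x₁, x₂) = 0.00011776 / 0.0102119 ≈ 0.0115

0.0115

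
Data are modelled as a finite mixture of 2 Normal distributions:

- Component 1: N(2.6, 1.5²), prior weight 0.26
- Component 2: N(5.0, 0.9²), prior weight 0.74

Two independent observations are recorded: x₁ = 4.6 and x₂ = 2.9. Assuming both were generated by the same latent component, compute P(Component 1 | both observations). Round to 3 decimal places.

0.461

Apply Bayes' rule: the posterior for each component is proportional to its prior times its likelihood at x.
Since both observations come from the same component, the likelihood for component k is f_k(x₁)·f_k(x₂).
  L_1 = [(1/(1.5·√(2π)))·exp(−(4.6−2.6)²/(2·1.5²)) = 0.265962·exp(-0.88889) = 0.10934] × [0.260695] = 0.0285044
  L_2 = [(1/(0.9·√(2π)))·exp(−(4.6−5.0)²/(2·0.9²)) = 0.443269·exp(-0.09877) = 0.401582] × [0.0291354] = 0.0117003
Prior × likelihood for each component:
  w_1·L_1 = 0.26 × 0.0285044 = 0.00741115
  w_2·L_2 = 0.74 × 0.0117003 = 0.0086582
Normaliser: 0.00741115 + 0.0086582 = 0.0160693
So the posterior for Component 1 is 0.00741115 / 0.0160693 ≈ 0.461.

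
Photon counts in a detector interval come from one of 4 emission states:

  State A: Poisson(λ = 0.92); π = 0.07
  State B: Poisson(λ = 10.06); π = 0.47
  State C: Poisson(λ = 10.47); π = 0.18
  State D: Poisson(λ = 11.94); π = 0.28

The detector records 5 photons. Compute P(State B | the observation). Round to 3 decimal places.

Posterior ∝ prior × likelihood, so P(k | x) ∝ π_k f_k(x); normalise over all components.
Poisson probabilities:
  L_A = 0.0021888
  L_B = 0.0367118
  L_C = 0.0297501
  L_D = 0.0131936
Weight by the priors:
  π_A·L_A = 0.07 × 0.0021888 = 0.000153216
  π_B·L_B = 0.47 × 0.0367118 = 0.0172546
  π_C·L_C = 0.18 × 0.0297501 = 0.00535502
  π_D·L_D = 0.28 × 0.0131936 = 0.00369422
Normaliser: 0.000153216 + 0.0172546 + 0.00535502 + 0.00369422 = 0.026457
P(State B | data) ≈ 0.652

0.652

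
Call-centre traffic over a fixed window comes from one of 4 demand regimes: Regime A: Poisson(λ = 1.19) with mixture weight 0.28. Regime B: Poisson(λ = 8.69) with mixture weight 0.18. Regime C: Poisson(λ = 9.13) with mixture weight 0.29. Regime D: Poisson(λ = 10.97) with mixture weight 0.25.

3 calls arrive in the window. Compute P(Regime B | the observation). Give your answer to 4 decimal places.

Posterior ∝ prior × likelihood, so P(k | x) ∝ π_k f_k(x); normalise over all components.
Poisson probabilities:
  f_A = 0.0854435
  f_B = 0.018403
  f_C = 0.0137452
  f_D = 0.00378668
Prior × likelihood for each component:
  π_A·f_A = 0.28 × 0.0854435 = 0.0239242
  π_B·f_B = 0.18 × 0.018403 = 0.00331254
  π_C·f_C = 0.29 × 0.0137452 = 0.00398612
  π_D·f_D = 0.25 × 0.00378668 = 0.000946669
Sum: 0.0239242 + 0.00331254 + 0.00398612 + 0.000946669 = 0.0321695
P(Regime B | x) = 0.00331254 / 0.0321695 ≈ 0.1030

0.1030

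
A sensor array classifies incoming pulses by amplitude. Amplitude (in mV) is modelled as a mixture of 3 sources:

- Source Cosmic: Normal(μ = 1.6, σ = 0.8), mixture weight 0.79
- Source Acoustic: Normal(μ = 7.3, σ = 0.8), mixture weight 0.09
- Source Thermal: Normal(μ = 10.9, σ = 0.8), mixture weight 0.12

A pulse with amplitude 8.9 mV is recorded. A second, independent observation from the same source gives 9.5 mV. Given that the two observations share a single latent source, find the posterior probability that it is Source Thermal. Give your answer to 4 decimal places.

P(component k | x) = π_k·f_k(x) / marginal(x), where marginal(x) = Σ_j π_j·f_j(x).
Since both observations come from the same component, the likelihood for component k is f_k(x₁)·f_k(x₂).
  f_Cosmic = [4.13923e-19] × [3.33097e-22] = 1.37877e-40
  f_Acoustic = [0.0674887] × [0.011367] = 0.000767141
  f_Thermal = [0.0219104] × [0.107847] = 0.00236296
Unnormalised posteriors:
  π_Cosmic·f_Cosmic = 0.79 × 1.37877e-40 = 1.08922e-40
  π_Acoustic·f_Acoustic = 0.09 × 0.000767141 = 6.90427e-05
  π_Thermal·f_Thermal = 0.12 × 0.00236296 = 0.000283555
Marginal: 1.08922e-40 + 6.90427e-05 + 0.000283555 = 0.000352598
So the posterior for Source Thermal is 0.000283555 / 0.000352598 ≈ 0.8042.

0.8042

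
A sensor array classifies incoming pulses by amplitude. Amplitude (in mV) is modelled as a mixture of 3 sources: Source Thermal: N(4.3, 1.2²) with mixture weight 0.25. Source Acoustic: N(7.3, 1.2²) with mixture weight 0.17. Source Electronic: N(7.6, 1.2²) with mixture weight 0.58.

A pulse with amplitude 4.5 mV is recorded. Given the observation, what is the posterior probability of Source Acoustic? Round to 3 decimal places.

0.040

The responsibility of component k is π_k f_k(x) divided by Σ_j π_j f_j(x).
Normal densities:
  f_Thermal = (1/(1.2·√(2π)))·exp(−(4.5−4.3)²/(2·1.2²)) = 0.332452·exp(-0.01389) = 0.327866
  f_Acoustic = (1/(1.2·√(2π)))·exp(−(4.5−7.3)²/(2·1.2²)) = 0.332452·exp(-2.72222) = 0.0218516
  f_Electronic = (1/(1.2·√(2π)))·exp(−(4.5−7.6)²/(2·1.2²)) = 0.332452·exp(-3.33681) = 0.0118188
Weight by the priors:
  π_Thermal·f_Thermal = 0.25 × 0.327866 = 0.0819666
  π_Acoustic·f_Acoustic = 0.17 × 0.0218516 = 0.00371477
  π_Electronic·f_Electronic = 0.58 × 0.0118188 = 0.00685489
Denominator: 0.0819666 + 0.00371477 + 0.00685489 = 0.0925363
P(Source Acoustic | 4.5 mV) ≈ 0.040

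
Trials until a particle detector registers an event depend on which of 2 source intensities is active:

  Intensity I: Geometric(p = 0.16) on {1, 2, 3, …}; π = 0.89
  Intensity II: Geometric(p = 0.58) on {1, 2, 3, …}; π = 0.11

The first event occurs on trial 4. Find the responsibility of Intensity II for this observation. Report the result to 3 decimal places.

The responsibility of component k is w_k f_k(x) divided by Σ_j w_j f_j(x).
Geometric probabilities:
  p_I = 0.16·(1−0.16)^3 = 0.16·0.592704 = 0.0948326
  p_II = 0.58·(1−0.58)^3 = 0.58·0.074088 = 0.042971
Multiply by the mixture weights:
  w_I·p_I = 0.89 × 0.0948326 = 0.084401
  w_II·p_II = 0.11 × 0.042971 = 0.00472681
Marginal: 0.084401 + 0.00472681 = 0.0891279
P(Intensity II | x) = 0.00472681 / 0.0891279 ≈ 0.053

0.053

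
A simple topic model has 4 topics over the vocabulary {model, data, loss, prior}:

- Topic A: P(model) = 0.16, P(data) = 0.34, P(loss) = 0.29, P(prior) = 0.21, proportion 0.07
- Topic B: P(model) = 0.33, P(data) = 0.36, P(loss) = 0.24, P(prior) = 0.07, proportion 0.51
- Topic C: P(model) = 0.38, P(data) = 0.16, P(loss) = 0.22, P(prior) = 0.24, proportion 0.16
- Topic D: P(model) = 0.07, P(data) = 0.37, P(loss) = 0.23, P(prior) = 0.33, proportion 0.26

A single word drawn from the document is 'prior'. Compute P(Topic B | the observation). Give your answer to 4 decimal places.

Posterior ∝ prior × likelihood, so P(k | x) ∝ π_k f_k(x); normalise over all components.
Evaluate each component's likelihood at the observed value:
  p_A = P(prior | comp) = 0.21
  p_B = P(prior | comp) = 0.07
  p_C = P(prior | comp) = 0.24
  p_D = P(prior | comp) = 0.33
Unnormalised posteriors:
  π_A·p_A = 0.07 × 0.21 = 0.0147
  π_B·p_B = 0.51 × 0.07 = 0.0357
  π_C·p_C = 0.16 × 0.24 = 0.0384
  π_D·p_D = 0.26 × 0.33 = 0.0858
Normaliser: 0.0147 + 0.0357 + 0.0384 + 0.0858 = 0.1746
So the posterior for Topic B is 0.0357 / 0.1746 ≈ 0.2045.

0.2045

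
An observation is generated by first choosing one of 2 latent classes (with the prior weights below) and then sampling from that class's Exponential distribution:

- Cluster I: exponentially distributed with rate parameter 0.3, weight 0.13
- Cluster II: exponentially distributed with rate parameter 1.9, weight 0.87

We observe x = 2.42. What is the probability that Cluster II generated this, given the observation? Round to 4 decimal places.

0.4687

By Bayes' theorem, P(k | x) = π_k f_k(x) / Σ_j π_j f_j(x).
Component likelihoods at x = 2.42:
  f_I = 0.3·e^(−0.3·2.42) = 0.3·e^(−0.7260) = 0.145152
  f_II = 1.9·e^(−1.9·2.42) = 1.9·e^(−4.5980) = 0.0191367
Weight by the priors:
  π_I·f_I = 0.13 × 0.145152 = 0.0188698
  π_II·f_II = 0.87 × 0.0191367 = 0.0166489
Sum: 0.0188698 + 0.0166489 = 0.0355187
P(Cluster II | data) = 0.0166489 / 0.0355187 ≈ 0.4687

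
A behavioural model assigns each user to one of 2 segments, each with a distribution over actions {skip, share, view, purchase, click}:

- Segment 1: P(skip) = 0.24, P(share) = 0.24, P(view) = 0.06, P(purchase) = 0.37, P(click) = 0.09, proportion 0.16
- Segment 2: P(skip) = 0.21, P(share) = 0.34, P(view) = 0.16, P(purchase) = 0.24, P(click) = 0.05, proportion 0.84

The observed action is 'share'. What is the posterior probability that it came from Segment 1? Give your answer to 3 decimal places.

P(component k | x) = w_k·f_k(x) / marginal(x), where marginal(x) = Σ_j w_j·f_j(x).
Categorical probabilities:
  f_1 = P(share | comp) = 0.24
  f_2 = P(share | comp) = 0.34
Weight by the priors:
  w_1·f_1 = 0.16 × 0.24 = 0.0384
  w_2·f_2 = 0.84 × 0.34 = 0.2856
Sum: 0.0384 + 0.2856 = 0.324
P(Segment 1 | the observation) ≈ 0.119

0.119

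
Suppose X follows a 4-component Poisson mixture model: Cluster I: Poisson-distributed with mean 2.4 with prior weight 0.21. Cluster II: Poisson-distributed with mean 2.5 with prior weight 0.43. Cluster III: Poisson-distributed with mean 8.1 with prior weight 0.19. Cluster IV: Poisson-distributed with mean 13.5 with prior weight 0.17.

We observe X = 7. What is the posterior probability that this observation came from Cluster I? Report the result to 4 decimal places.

By Bayes' theorem, P(k | x) = P(Z=k) f_k(x) / Σ_j P(Z=j) f_j(x).
Component likelihoods at x = 7:
  f_I = 0.00825546
  f_II = 0.00994062
  f_III = 0.137778
  f_IV = 0.0222295
Weight by the priors:
  P(Z=I)·f_I = 0.21 × 0.00825546 = 0.00173365
  P(Z=II)·f_II = 0.43 × 0.00994062 = 0.00427447
  P(Z=III)·f_III = 0.19 × 0.137778 = 0.0261778
  P(Z=IV)·f_IV = 0.17 × 0.0222295 = 0.00377902
Normaliser: 0.00173365 + 0.00427447 + 0.0261778 + 0.00377902 = 0.0359649
P(Cluster I | data) ≈ 0.0482

0.0482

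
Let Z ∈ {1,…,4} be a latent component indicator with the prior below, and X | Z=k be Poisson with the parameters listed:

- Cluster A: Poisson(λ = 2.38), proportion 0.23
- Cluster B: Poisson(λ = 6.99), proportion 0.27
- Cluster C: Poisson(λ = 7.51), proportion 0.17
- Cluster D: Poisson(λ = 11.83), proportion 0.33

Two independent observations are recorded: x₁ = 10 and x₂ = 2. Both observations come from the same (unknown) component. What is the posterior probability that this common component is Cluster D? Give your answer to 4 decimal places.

0.0265

Apply Bayes' rule: the posterior for each component is proportional to its prior times its likelihood at x.
Since both observations come from the same component, the likelihood for component k is f_k(x₁)·f_k(x₂).
  f_A = [e^(−2.38)·2.38^10/10! = 0.000148726] × [0.262122] = 3.89842e-05
  f_B = [e^(−6.99)·6.99^10/10! = 0.070679] × [0.0225012] = 0.00159036
  f_C = [e^(−7.51)·7.51^10/10! = 0.0861162] × [0.0154418] = 0.00132979
  f_D = [e^(−11.83)·11.83^10/10! = 0.107741] × [0.000509607] = 5.49056e-05
Weight by the priors:
  P(Z=A)·f_A = 0.23 × 3.89842e-05 = 8.96637e-06
  P(Z=B)·f_B = 0.27 × 0.00159036 = 0.000429398
  P(Z=C)·f_C = 0.17 × 0.00132979 = 0.000226064
  P(Z=D)·f_D = 0.33 × 5.49056e-05 = 1.81188e-05
Normaliser: 8.96637e-06 + 0.000429398 + 0.000226064 + 1.81188e-05 = 0.000682547
So the posterior for Cluster D is 1.81188e-05 / 0.000682547 ≈ 0.0265.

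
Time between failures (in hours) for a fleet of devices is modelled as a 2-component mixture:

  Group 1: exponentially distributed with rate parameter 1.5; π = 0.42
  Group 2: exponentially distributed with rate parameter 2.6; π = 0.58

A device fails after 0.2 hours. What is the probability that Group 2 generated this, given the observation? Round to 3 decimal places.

0.658

By Bayes' theorem, P(k | x) = π_k f_k(x) / Σ_j π_j f_j(x).
Evaluate each component's likelihood at the observed value:
  L_1 = 1.5·e^(−1.5·0.2) = 1.5·e^(−0.3000) = 1.11123
  L_2 = 2.6·e^(−2.6·0.2) = 2.6·e^(−0.5200) = 1.54575
Weight by the priors:
  π_1·L_1 = 0.42 × 1.11123 = 0.466715
  π_2·L_2 = 0.58 × 1.54575 = 0.896537
Evidence: 0.466715 + 0.896537 = 1.36325
P(Group 2 | 0.2 hours) = 0.896537 / 1.36325 ≈ 0.658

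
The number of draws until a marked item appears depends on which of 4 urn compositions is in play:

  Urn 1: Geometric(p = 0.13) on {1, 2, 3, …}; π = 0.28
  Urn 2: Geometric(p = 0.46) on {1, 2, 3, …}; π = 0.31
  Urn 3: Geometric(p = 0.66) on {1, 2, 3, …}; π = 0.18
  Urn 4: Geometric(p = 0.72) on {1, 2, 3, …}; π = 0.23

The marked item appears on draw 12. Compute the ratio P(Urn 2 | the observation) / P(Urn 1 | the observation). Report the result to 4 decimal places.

0.0206

Since P(k|x) ∝ π_k f_k(x), the posterior odds are π_i f_i(x) / (π_j f_j(x)).
Geometric probabilities:
  f_1 = 0.0280967
  f_2 = 0.000523708
  f_3 = 4.63246e-06
  f_4 = 5.97133e-07
Posterior odds = (π_2·f_2) / (π_1·f_1) = (0.31·0.000523708) / (0.28·0.0280967) = 0.000162349 / 0.00786707 ≈ 0.0206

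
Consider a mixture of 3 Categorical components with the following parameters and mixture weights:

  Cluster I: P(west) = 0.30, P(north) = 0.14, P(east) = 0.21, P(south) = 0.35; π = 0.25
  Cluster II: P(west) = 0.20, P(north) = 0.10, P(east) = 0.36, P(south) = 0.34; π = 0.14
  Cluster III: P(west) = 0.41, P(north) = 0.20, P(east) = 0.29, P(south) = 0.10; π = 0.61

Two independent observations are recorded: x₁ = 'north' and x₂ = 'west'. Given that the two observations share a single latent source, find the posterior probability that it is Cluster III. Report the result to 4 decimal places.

Posterior ∝ prior × likelihood, so P(k | x) ∝ π_k f_k(x); normalise over all components.
Since both observations come from the same component, the likelihood for component k is f_k(x₁)·f_k(x₂).
  f_I = [0.14] × [0.3] = 0.042
  f_II = [0.1] × [0.2] = 0.02
  f_III = [0.2] × [0.41] = 0.082
Unnormalised posteriors:
  π_I·f_I = 0.25 × 0.042 = 0.0105
  π_II·f_II = 0.14 × 0.02 = 0.0028
  π_III·f_III = 0.61 × 0.082 = 0.05002
Normaliser: 0.0105 + 0.0028 + 0.05002 = 0.06332
So the posterior for Cluster III is 0.05002 / 0.06332 ≈ 0.7900.

0.7900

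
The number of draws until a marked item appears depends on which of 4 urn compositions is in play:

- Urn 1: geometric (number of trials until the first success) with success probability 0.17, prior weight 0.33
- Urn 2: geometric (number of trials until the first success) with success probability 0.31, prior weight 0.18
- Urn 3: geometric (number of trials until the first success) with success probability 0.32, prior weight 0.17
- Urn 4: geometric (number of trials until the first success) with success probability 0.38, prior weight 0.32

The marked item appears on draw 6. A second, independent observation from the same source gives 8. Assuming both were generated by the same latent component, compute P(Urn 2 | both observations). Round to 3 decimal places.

0.131

The responsibility of component k is π_k f_k(x) divided by Σ_j π_j f_j(x).
Since both observations come from the same component, the likelihood for component k is f_k(x₁)·f_k(x₂).
  p_1 = [0.17·(1−0.17)^5 = 0.17·0.393904 = 0.0669637] × [0.0461313] = 0.00308912
  p_2 = [0.31·(1−0.31)^5 = 0.31·0.156403 = 0.048485] × [0.0230837] = 0.00111921
  p_3 = [0.32·(1−0.32)^5 = 0.32·0.145393 = 0.0465259] × [0.0215136] = 0.00100094
  p_4 = [0.38·(1−0.38)^5 = 0.38·0.0916133 = 0.034813] × [0.0133821] = 0.000465873
Weight by the priors:
  π_1·p_1 = 0.33 × 0.00308912 = 0.00101941
  π_2·p_2 = 0.18 × 0.00111921 = 0.000201458
  π_3·p_3 = 0.17 × 0.00100094 = 0.000170159
  π_4·p_4 = 0.32 × 0.000465873 = 0.000149079
Sum: 0.00101941 + 0.000201458 + 0.000170159 + 0.000149079 = 0.00154011
So the posterior for Urn 2 is 0.000201458 / 0.00154011 ≈ 0.131.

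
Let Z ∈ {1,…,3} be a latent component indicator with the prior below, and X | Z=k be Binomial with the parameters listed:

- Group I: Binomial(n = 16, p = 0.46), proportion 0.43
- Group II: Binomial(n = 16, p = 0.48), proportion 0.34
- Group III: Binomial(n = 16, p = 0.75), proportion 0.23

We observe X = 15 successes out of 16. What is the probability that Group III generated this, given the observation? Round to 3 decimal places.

0.994

Apply Bayes' rule: the posterior for each component is proportional to its prior times its likelihood at x.
Binomial probabilities:
  f_I = 7.54886e-05
  f_II = 0.000137639
  f_III = 0.0534538
Weight by the priors:
  π_I·f_I = 0.43 × 7.54886e-05 = 3.24601e-05
  π_II·f_II = 0.34 × 0.000137639 = 4.67973e-05
  π_III·f_III = 0.23 × 0.0534538 = 0.0122944
Denominator: 3.24601e-05 + 4.67973e-05 + 0.0122944 = 0.0123736
P(Group III | 15 successes out of 16) = 0.0122944 / 0.0123736 ≈ 0.994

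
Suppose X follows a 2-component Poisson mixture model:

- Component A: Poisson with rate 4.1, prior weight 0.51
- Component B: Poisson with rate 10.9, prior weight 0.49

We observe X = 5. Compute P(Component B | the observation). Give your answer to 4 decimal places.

By Bayes' theorem, P(k | x) = P(Z=k) f_k(x) / Σ_j P(Z=j) f_j(x).
Poisson probabilities:
  L_A = 0.160004
  L_B = 0.0236669
Multiply by the mixture weights:
  P(Z=A)·L_A = 0.51 × 0.160004 = 0.081602
  P(Z=B)·L_B = 0.49 × 0.0236669 = 0.0115968
Normaliser: 0.081602 + 0.0115968 = 0.0931988
So the posterior for Component B is 0.0115968 / 0.0931988 ≈ 0.1244.

0.1244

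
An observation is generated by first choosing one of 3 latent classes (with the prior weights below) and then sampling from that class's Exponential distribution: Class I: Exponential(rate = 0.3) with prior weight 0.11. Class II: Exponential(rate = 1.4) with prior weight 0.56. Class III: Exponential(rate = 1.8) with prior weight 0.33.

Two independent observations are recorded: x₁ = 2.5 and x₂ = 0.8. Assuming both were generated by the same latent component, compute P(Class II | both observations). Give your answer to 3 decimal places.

The responsibility of component k is π_k f_k(x) divided by Σ_j π_j f_j(x).
Since both observations come from the same component, the likelihood for component k is f_k(x₁)·f_k(x₂).
  f_I = [0.3·e^(−0.3·2.5) = 0.3·e^(−0.7500) = 0.14171] × [0.235988] = 0.0334419
  f_II = [1.4·e^(−1.4·2.5) = 1.4·e^(−3.5000) = 0.0422763] × [0.456792] = 0.0193115
  f_III = [1.8·e^(−1.8·2.5) = 1.8·e^(−4.5000) = 0.0199962] × [0.42647] = 0.00852778
Weight by the priors:
  π_I·f_I = 0.11 × 0.0334419 = 0.00367861
  π_II·f_II = 0.56 × 0.0193115 = 0.0108144
  π_III·f_III = 0.33 × 0.00852778 = 0.00281417
Sum: 0.00367861 + 0.0108144 + 0.00281417 = 0.0173072
P(Class II | x₁,x₂) ≈ 0.625

0.625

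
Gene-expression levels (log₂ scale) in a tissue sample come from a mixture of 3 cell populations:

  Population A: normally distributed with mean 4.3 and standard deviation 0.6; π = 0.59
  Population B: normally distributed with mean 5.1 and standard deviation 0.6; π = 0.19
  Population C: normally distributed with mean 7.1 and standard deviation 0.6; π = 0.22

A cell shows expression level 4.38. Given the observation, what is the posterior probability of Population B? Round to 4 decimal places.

The responsibility of component k is π_k f_k(x) divided by Σ_j π_j f_j(x).
Component likelihoods at x = 4.38:
  p_A = (1/(0.6·√(2π)))·exp(−(4.38−4.3)²/(2·0.6²)) = 0.664904·exp(-0.00889) = 0.65902
  p_B = (1/(0.6·√(2π)))·exp(−(4.38−5.1)²/(2·0.6²)) = 0.664904·exp(-0.72000) = 0.323643
  p_C = (1/(0.6·√(2π)))·exp(−(4.38−7.1)²/(2·0.6²)) = 0.664904·exp(-10.27556) = 2.29162e-05
Multiply by the mixture weights:
  π_A·p_A = 0.59 × 0.65902 = 0.388822
  π_B·p_B = 0.19 × 0.323643 = 0.0614923
  π_C·p_C = 0.22 × 2.29162e-05 = 5.04155e-06
Marginal: 0.388822 + 0.0614923 + 5.04155e-06 = 0.450319
P(Population B | the observation) ≈ 0.1366

0.1366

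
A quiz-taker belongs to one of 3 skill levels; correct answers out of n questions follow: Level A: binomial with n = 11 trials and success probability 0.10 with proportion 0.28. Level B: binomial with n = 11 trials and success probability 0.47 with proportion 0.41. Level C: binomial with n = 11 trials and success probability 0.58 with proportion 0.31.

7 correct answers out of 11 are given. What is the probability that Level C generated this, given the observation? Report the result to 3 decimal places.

0.565

Apply Bayes' rule: the posterior for each component is proportional to its prior times its likelihood at x.
Binomial probabilities:
  L_A = C(11,7)·0.10^7·0.90^4 = 330·1e-07·0.6561 = 2.16513e-05
  L_B = C(11,7)·0.47^7·0.53^4 = 330·0.00506623·0.0789048 = 0.131918
  L_C = C(11,7)·0.58^7·0.42^4 = 330·0.0220798·0.031117 = 0.226729
Multiply by the mixture weights:
  π_A·L_A = 0.28 × 2.16513e-05 = 6.06236e-06
  π_B·L_B = 0.41 × 0.131918 = 0.0540862
  π_C·L_C = 0.31 × 0.226729 = 0.070286
Evidence: 6.06236e-06 + 0.0540862 + 0.070286 = 0.124378
P(Level C | data) ≈ 0.565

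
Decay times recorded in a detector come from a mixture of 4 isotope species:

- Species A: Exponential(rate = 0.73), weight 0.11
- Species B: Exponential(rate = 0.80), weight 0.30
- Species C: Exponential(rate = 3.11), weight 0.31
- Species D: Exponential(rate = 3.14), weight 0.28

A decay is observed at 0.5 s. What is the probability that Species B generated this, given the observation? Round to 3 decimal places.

0.267

The responsibility of component k is w_k f_k(x) divided by Σ_j w_j f_j(x).
Exponential densities:
  f_A = 0.73·e^(−0.73·0.5) = 0.73·e^(−0.3650) = 0.506764
  f_B = 0.80·e^(−0.80·0.5) = 0.80·e^(−0.4000) = 0.536256
  f_C = 3.11·e^(−3.11·0.5) = 3.11·e^(−1.5550) = 0.656799
  f_D = 3.14·e^(−3.14·0.5) = 3.14·e^(−1.5700) = 0.653262
Unnormalised posteriors:
  w_A·f_A = 0.11 × 0.506764 = 0.055744
  w_B·f_B = 0.30 × 0.536256 = 0.160877
  w_C·f_C = 0.31 × 0.656799 = 0.203608
  w_D·f_D = 0.28 × 0.653262 = 0.182913
Normaliser: 0.055744 + 0.160877 + 0.203608 + 0.182913 = 0.603142
P(Species B | 0.5 s) ≈ 0.267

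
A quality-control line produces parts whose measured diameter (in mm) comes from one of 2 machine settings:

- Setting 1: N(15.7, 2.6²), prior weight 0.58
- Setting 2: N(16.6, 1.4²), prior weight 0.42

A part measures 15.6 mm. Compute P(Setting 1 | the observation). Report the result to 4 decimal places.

P(component k | x) = w_k·f_k(x) / marginal(x), where marginal(x) = Σ_j w_j·f_j(x).
Evaluate each component's likelihood at the observed value:
  f_1 = 0.153326
  f_2 = 0.220797
Multiply by the mixture weights:
  w_1·f_1 = 0.58 × 0.153326 = 0.088929
  w_2·f_2 = 0.42 × 0.220797 = 0.0927346
Denominator: 0.088929 + 0.0927346 = 0.181664
So the posterior for Setting 1 is 0.088929 / 0.181664 ≈ 0.4895.

0.4895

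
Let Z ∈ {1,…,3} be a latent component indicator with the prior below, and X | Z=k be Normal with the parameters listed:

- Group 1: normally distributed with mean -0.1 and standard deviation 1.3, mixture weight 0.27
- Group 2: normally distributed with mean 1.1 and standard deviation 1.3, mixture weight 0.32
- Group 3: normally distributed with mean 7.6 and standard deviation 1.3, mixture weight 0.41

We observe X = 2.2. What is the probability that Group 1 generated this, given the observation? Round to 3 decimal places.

The responsibility of component k is w_k f_k(x) divided by Σ_j w_j f_j(x).
Evaluate each component's likelihood at the observed value:
  p_1 = 0.064159
  p_2 = 0.214533
  p_3 = 5.49811e-05
Unnormalised posteriors:
  w_1·p_1 = 0.27 × 0.064159 = 0.0173229
  w_2·p_2 = 0.32 × 0.214533 = 0.0686506
  w_3·p_3 = 0.41 × 5.49811e-05 = 2.25422e-05
Evidence: 0.0173229 + 0.0686506 + 2.25422e-05 = 0.0859961
P(Group 1 | the observation) = 0.0173229 / 0.0859961 ≈ 0.201

0.201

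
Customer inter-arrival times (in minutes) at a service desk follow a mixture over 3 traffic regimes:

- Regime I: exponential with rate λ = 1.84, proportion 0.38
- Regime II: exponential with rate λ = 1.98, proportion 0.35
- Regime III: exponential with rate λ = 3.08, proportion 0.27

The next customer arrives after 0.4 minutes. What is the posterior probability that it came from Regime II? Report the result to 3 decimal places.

Posterior ∝ prior × likelihood, so P(k | x) ∝ w_k f_k(x); normalise over all components.
Evaluate each component's likelihood at the observed value:
  L_I = 1.84·e^(−1.84·0.4) = 1.84·e^(−0.7360) = 0.881408
  L_II = 1.98·e^(−1.98·0.4) = 1.98·e^(−0.7920) = 0.896817
  L_III = 3.08·e^(−3.08·0.4) = 3.08·e^(−1.2320) = 0.898462
Prior × likelihood for each component:
  w_I·L_I = 0.38 × 0.881408 = 0.334935
  w_II·L_II = 0.35 × 0.896817 = 0.313886
  w_III·L_III = 0.27 × 0.898462 = 0.242585
Normaliser: 0.334935 + 0.313886 + 0.242585 = 0.891406
P(Regime II | the observation) ≈ 0.352

0.352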